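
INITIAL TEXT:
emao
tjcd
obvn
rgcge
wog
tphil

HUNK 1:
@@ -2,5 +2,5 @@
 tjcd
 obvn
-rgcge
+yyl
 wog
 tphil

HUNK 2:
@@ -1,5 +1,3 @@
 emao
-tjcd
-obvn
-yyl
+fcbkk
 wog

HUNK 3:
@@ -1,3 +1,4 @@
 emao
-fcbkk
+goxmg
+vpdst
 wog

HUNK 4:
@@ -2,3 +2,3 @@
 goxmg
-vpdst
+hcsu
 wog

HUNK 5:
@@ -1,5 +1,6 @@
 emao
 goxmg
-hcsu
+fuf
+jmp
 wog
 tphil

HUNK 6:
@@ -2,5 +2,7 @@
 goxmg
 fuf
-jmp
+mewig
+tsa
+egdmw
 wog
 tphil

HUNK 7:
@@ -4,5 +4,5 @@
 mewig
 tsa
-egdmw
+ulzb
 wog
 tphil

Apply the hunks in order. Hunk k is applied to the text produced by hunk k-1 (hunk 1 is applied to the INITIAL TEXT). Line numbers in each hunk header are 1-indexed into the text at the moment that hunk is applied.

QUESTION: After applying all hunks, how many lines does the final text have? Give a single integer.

Answer: 8

Derivation:
Hunk 1: at line 2 remove [rgcge] add [yyl] -> 6 lines: emao tjcd obvn yyl wog tphil
Hunk 2: at line 1 remove [tjcd,obvn,yyl] add [fcbkk] -> 4 lines: emao fcbkk wog tphil
Hunk 3: at line 1 remove [fcbkk] add [goxmg,vpdst] -> 5 lines: emao goxmg vpdst wog tphil
Hunk 4: at line 2 remove [vpdst] add [hcsu] -> 5 lines: emao goxmg hcsu wog tphil
Hunk 5: at line 1 remove [hcsu] add [fuf,jmp] -> 6 lines: emao goxmg fuf jmp wog tphil
Hunk 6: at line 2 remove [jmp] add [mewig,tsa,egdmw] -> 8 lines: emao goxmg fuf mewig tsa egdmw wog tphil
Hunk 7: at line 4 remove [egdmw] add [ulzb] -> 8 lines: emao goxmg fuf mewig tsa ulzb wog tphil
Final line count: 8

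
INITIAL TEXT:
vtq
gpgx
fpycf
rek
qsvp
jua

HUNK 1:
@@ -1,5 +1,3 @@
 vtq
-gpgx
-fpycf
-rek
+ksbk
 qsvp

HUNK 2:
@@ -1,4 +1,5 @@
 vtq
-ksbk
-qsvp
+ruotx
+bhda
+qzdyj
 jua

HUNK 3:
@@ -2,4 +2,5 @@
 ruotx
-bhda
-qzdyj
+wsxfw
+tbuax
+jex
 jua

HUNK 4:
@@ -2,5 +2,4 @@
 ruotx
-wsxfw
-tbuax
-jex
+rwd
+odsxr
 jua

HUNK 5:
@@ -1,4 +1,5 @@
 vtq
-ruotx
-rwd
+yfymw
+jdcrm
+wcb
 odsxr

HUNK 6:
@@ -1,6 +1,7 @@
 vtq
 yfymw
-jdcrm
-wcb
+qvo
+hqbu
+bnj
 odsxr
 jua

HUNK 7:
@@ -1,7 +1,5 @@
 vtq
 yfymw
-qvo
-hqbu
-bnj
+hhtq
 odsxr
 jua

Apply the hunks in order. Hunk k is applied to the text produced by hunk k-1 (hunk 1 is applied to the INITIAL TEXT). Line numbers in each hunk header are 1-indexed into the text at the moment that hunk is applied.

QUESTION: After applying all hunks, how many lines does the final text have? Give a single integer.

Hunk 1: at line 1 remove [gpgx,fpycf,rek] add [ksbk] -> 4 lines: vtq ksbk qsvp jua
Hunk 2: at line 1 remove [ksbk,qsvp] add [ruotx,bhda,qzdyj] -> 5 lines: vtq ruotx bhda qzdyj jua
Hunk 3: at line 2 remove [bhda,qzdyj] add [wsxfw,tbuax,jex] -> 6 lines: vtq ruotx wsxfw tbuax jex jua
Hunk 4: at line 2 remove [wsxfw,tbuax,jex] add [rwd,odsxr] -> 5 lines: vtq ruotx rwd odsxr jua
Hunk 5: at line 1 remove [ruotx,rwd] add [yfymw,jdcrm,wcb] -> 6 lines: vtq yfymw jdcrm wcb odsxr jua
Hunk 6: at line 1 remove [jdcrm,wcb] add [qvo,hqbu,bnj] -> 7 lines: vtq yfymw qvo hqbu bnj odsxr jua
Hunk 7: at line 1 remove [qvo,hqbu,bnj] add [hhtq] -> 5 lines: vtq yfymw hhtq odsxr jua
Final line count: 5

Answer: 5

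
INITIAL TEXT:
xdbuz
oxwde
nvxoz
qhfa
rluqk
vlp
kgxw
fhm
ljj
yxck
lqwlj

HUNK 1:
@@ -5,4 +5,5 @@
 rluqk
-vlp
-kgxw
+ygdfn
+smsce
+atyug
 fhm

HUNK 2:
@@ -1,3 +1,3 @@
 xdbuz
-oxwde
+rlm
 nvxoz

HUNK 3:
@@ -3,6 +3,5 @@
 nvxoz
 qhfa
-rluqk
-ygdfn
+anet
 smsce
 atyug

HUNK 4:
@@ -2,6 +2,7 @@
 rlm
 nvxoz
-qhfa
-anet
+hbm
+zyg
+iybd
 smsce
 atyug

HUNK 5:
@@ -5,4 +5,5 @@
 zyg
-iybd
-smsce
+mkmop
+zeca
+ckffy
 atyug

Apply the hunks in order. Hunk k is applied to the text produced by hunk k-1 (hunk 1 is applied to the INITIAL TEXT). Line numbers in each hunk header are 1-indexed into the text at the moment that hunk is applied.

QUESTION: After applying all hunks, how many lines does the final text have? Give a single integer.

Hunk 1: at line 5 remove [vlp,kgxw] add [ygdfn,smsce,atyug] -> 12 lines: xdbuz oxwde nvxoz qhfa rluqk ygdfn smsce atyug fhm ljj yxck lqwlj
Hunk 2: at line 1 remove [oxwde] add [rlm] -> 12 lines: xdbuz rlm nvxoz qhfa rluqk ygdfn smsce atyug fhm ljj yxck lqwlj
Hunk 3: at line 3 remove [rluqk,ygdfn] add [anet] -> 11 lines: xdbuz rlm nvxoz qhfa anet smsce atyug fhm ljj yxck lqwlj
Hunk 4: at line 2 remove [qhfa,anet] add [hbm,zyg,iybd] -> 12 lines: xdbuz rlm nvxoz hbm zyg iybd smsce atyug fhm ljj yxck lqwlj
Hunk 5: at line 5 remove [iybd,smsce] add [mkmop,zeca,ckffy] -> 13 lines: xdbuz rlm nvxoz hbm zyg mkmop zeca ckffy atyug fhm ljj yxck lqwlj
Final line count: 13

Answer: 13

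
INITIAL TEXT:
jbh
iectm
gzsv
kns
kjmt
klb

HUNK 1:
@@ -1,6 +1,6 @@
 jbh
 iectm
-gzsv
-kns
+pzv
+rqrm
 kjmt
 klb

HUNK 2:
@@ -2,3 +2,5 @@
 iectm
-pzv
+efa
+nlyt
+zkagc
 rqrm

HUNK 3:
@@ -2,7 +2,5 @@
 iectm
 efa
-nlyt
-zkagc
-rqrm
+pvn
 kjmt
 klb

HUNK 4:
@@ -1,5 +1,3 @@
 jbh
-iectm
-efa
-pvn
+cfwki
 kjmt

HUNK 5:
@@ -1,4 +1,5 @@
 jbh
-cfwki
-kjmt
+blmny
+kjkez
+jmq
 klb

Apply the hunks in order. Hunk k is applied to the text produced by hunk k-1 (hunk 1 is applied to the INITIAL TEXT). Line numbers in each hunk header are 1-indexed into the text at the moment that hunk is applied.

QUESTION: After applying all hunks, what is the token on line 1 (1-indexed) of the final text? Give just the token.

Answer: jbh

Derivation:
Hunk 1: at line 1 remove [gzsv,kns] add [pzv,rqrm] -> 6 lines: jbh iectm pzv rqrm kjmt klb
Hunk 2: at line 2 remove [pzv] add [efa,nlyt,zkagc] -> 8 lines: jbh iectm efa nlyt zkagc rqrm kjmt klb
Hunk 3: at line 2 remove [nlyt,zkagc,rqrm] add [pvn] -> 6 lines: jbh iectm efa pvn kjmt klb
Hunk 4: at line 1 remove [iectm,efa,pvn] add [cfwki] -> 4 lines: jbh cfwki kjmt klb
Hunk 5: at line 1 remove [cfwki,kjmt] add [blmny,kjkez,jmq] -> 5 lines: jbh blmny kjkez jmq klb
Final line 1: jbh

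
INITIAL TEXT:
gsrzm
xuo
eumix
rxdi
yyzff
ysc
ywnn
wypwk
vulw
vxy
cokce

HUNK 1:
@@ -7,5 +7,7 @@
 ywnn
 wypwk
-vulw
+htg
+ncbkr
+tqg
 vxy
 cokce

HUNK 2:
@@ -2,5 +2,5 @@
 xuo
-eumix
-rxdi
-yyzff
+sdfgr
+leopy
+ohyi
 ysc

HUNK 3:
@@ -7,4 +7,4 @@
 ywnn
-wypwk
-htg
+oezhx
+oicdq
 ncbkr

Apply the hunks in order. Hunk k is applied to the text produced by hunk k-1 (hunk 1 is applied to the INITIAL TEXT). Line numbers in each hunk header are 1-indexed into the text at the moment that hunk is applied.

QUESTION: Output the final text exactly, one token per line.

Hunk 1: at line 7 remove [vulw] add [htg,ncbkr,tqg] -> 13 lines: gsrzm xuo eumix rxdi yyzff ysc ywnn wypwk htg ncbkr tqg vxy cokce
Hunk 2: at line 2 remove [eumix,rxdi,yyzff] add [sdfgr,leopy,ohyi] -> 13 lines: gsrzm xuo sdfgr leopy ohyi ysc ywnn wypwk htg ncbkr tqg vxy cokce
Hunk 3: at line 7 remove [wypwk,htg] add [oezhx,oicdq] -> 13 lines: gsrzm xuo sdfgr leopy ohyi ysc ywnn oezhx oicdq ncbkr tqg vxy cokce

Answer: gsrzm
xuo
sdfgr
leopy
ohyi
ysc
ywnn
oezhx
oicdq
ncbkr
tqg
vxy
cokce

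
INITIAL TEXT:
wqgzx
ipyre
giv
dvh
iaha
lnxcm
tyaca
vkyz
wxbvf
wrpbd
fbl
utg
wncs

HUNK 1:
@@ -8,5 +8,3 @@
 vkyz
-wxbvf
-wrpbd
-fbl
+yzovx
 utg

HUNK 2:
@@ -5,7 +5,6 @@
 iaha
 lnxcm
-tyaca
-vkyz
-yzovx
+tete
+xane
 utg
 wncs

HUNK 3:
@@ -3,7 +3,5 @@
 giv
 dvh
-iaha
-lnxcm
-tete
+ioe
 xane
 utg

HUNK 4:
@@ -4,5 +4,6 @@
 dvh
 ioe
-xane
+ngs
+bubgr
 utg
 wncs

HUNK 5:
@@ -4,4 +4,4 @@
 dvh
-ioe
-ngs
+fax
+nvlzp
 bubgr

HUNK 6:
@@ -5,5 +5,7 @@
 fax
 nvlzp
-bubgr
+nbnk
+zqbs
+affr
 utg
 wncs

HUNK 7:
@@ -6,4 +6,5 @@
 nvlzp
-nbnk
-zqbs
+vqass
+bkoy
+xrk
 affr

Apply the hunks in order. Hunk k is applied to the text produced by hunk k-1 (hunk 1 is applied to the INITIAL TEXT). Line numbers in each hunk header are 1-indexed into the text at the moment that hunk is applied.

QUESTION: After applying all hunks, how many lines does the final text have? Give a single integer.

Hunk 1: at line 8 remove [wxbvf,wrpbd,fbl] add [yzovx] -> 11 lines: wqgzx ipyre giv dvh iaha lnxcm tyaca vkyz yzovx utg wncs
Hunk 2: at line 5 remove [tyaca,vkyz,yzovx] add [tete,xane] -> 10 lines: wqgzx ipyre giv dvh iaha lnxcm tete xane utg wncs
Hunk 3: at line 3 remove [iaha,lnxcm,tete] add [ioe] -> 8 lines: wqgzx ipyre giv dvh ioe xane utg wncs
Hunk 4: at line 4 remove [xane] add [ngs,bubgr] -> 9 lines: wqgzx ipyre giv dvh ioe ngs bubgr utg wncs
Hunk 5: at line 4 remove [ioe,ngs] add [fax,nvlzp] -> 9 lines: wqgzx ipyre giv dvh fax nvlzp bubgr utg wncs
Hunk 6: at line 5 remove [bubgr] add [nbnk,zqbs,affr] -> 11 lines: wqgzx ipyre giv dvh fax nvlzp nbnk zqbs affr utg wncs
Hunk 7: at line 6 remove [nbnk,zqbs] add [vqass,bkoy,xrk] -> 12 lines: wqgzx ipyre giv dvh fax nvlzp vqass bkoy xrk affr utg wncs
Final line count: 12

Answer: 12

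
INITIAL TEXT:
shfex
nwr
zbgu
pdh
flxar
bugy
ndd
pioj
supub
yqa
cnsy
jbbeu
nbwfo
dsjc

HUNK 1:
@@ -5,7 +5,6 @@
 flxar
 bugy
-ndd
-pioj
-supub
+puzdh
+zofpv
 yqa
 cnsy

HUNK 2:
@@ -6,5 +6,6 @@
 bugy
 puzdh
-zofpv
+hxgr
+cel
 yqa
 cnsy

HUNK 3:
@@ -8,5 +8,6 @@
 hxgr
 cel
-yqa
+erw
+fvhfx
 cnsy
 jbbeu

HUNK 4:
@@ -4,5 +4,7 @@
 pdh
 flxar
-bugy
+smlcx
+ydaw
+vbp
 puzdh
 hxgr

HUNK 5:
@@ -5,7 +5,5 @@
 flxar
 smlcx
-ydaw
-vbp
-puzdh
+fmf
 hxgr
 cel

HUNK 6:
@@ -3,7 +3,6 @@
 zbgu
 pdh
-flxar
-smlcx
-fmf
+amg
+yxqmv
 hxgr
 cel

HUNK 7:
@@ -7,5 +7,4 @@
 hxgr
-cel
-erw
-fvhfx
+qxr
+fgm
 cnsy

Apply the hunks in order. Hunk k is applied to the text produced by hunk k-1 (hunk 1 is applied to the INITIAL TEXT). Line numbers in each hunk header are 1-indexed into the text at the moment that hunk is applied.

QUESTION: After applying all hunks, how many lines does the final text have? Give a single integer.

Hunk 1: at line 5 remove [ndd,pioj,supub] add [puzdh,zofpv] -> 13 lines: shfex nwr zbgu pdh flxar bugy puzdh zofpv yqa cnsy jbbeu nbwfo dsjc
Hunk 2: at line 6 remove [zofpv] add [hxgr,cel] -> 14 lines: shfex nwr zbgu pdh flxar bugy puzdh hxgr cel yqa cnsy jbbeu nbwfo dsjc
Hunk 3: at line 8 remove [yqa] add [erw,fvhfx] -> 15 lines: shfex nwr zbgu pdh flxar bugy puzdh hxgr cel erw fvhfx cnsy jbbeu nbwfo dsjc
Hunk 4: at line 4 remove [bugy] add [smlcx,ydaw,vbp] -> 17 lines: shfex nwr zbgu pdh flxar smlcx ydaw vbp puzdh hxgr cel erw fvhfx cnsy jbbeu nbwfo dsjc
Hunk 5: at line 5 remove [ydaw,vbp,puzdh] add [fmf] -> 15 lines: shfex nwr zbgu pdh flxar smlcx fmf hxgr cel erw fvhfx cnsy jbbeu nbwfo dsjc
Hunk 6: at line 3 remove [flxar,smlcx,fmf] add [amg,yxqmv] -> 14 lines: shfex nwr zbgu pdh amg yxqmv hxgr cel erw fvhfx cnsy jbbeu nbwfo dsjc
Hunk 7: at line 7 remove [cel,erw,fvhfx] add [qxr,fgm] -> 13 lines: shfex nwr zbgu pdh amg yxqmv hxgr qxr fgm cnsy jbbeu nbwfo dsjc
Final line count: 13

Answer: 13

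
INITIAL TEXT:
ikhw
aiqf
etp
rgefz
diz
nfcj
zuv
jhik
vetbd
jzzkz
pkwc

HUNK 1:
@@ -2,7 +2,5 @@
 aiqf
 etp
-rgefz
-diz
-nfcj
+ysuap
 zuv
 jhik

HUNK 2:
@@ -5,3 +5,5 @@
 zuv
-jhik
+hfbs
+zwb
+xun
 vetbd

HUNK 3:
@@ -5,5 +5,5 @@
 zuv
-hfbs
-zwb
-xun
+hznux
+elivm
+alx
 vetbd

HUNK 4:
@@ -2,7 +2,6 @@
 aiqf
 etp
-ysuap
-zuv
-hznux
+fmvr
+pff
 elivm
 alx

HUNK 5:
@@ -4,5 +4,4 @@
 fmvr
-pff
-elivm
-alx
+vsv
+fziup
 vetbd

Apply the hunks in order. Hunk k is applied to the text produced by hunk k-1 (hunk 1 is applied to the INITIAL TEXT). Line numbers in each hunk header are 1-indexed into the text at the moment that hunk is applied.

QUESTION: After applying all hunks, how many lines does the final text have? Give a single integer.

Hunk 1: at line 2 remove [rgefz,diz,nfcj] add [ysuap] -> 9 lines: ikhw aiqf etp ysuap zuv jhik vetbd jzzkz pkwc
Hunk 2: at line 5 remove [jhik] add [hfbs,zwb,xun] -> 11 lines: ikhw aiqf etp ysuap zuv hfbs zwb xun vetbd jzzkz pkwc
Hunk 3: at line 5 remove [hfbs,zwb,xun] add [hznux,elivm,alx] -> 11 lines: ikhw aiqf etp ysuap zuv hznux elivm alx vetbd jzzkz pkwc
Hunk 4: at line 2 remove [ysuap,zuv,hznux] add [fmvr,pff] -> 10 lines: ikhw aiqf etp fmvr pff elivm alx vetbd jzzkz pkwc
Hunk 5: at line 4 remove [pff,elivm,alx] add [vsv,fziup] -> 9 lines: ikhw aiqf etp fmvr vsv fziup vetbd jzzkz pkwc
Final line count: 9

Answer: 9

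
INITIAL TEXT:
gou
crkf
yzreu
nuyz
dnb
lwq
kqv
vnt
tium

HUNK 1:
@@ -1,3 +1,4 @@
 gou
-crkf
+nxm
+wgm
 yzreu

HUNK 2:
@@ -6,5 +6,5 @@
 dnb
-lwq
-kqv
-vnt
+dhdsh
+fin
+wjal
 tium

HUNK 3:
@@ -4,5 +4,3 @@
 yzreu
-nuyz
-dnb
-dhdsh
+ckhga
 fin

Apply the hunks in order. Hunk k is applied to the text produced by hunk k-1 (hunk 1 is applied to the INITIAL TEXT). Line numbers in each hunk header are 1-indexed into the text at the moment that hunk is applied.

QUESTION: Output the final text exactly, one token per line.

Hunk 1: at line 1 remove [crkf] add [nxm,wgm] -> 10 lines: gou nxm wgm yzreu nuyz dnb lwq kqv vnt tium
Hunk 2: at line 6 remove [lwq,kqv,vnt] add [dhdsh,fin,wjal] -> 10 lines: gou nxm wgm yzreu nuyz dnb dhdsh fin wjal tium
Hunk 3: at line 4 remove [nuyz,dnb,dhdsh] add [ckhga] -> 8 lines: gou nxm wgm yzreu ckhga fin wjal tium

Answer: gou
nxm
wgm
yzreu
ckhga
fin
wjal
tium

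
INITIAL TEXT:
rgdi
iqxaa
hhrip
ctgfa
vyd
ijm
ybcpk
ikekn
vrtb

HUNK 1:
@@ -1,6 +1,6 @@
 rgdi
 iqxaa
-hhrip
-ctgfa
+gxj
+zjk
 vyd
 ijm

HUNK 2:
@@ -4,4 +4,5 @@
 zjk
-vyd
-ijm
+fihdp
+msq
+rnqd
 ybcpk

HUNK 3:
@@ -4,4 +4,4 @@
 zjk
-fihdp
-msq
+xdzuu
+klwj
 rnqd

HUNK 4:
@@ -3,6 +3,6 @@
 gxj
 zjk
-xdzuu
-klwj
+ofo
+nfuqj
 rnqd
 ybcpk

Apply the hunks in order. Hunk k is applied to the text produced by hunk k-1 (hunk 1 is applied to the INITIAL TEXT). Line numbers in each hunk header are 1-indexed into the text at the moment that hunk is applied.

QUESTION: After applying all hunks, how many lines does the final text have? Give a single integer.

Answer: 10

Derivation:
Hunk 1: at line 1 remove [hhrip,ctgfa] add [gxj,zjk] -> 9 lines: rgdi iqxaa gxj zjk vyd ijm ybcpk ikekn vrtb
Hunk 2: at line 4 remove [vyd,ijm] add [fihdp,msq,rnqd] -> 10 lines: rgdi iqxaa gxj zjk fihdp msq rnqd ybcpk ikekn vrtb
Hunk 3: at line 4 remove [fihdp,msq] add [xdzuu,klwj] -> 10 lines: rgdi iqxaa gxj zjk xdzuu klwj rnqd ybcpk ikekn vrtb
Hunk 4: at line 3 remove [xdzuu,klwj] add [ofo,nfuqj] -> 10 lines: rgdi iqxaa gxj zjk ofo nfuqj rnqd ybcpk ikekn vrtb
Final line count: 10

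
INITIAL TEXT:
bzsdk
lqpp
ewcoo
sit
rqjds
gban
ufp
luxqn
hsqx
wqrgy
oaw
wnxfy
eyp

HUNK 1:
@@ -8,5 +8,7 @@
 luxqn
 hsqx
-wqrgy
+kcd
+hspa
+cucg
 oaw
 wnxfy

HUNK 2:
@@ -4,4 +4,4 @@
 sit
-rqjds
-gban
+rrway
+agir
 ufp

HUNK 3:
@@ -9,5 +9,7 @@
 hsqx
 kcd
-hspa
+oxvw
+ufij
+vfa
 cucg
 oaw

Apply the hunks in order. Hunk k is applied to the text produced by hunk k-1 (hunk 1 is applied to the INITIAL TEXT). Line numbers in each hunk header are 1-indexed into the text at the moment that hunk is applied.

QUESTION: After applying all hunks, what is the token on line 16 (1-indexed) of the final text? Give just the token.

Hunk 1: at line 8 remove [wqrgy] add [kcd,hspa,cucg] -> 15 lines: bzsdk lqpp ewcoo sit rqjds gban ufp luxqn hsqx kcd hspa cucg oaw wnxfy eyp
Hunk 2: at line 4 remove [rqjds,gban] add [rrway,agir] -> 15 lines: bzsdk lqpp ewcoo sit rrway agir ufp luxqn hsqx kcd hspa cucg oaw wnxfy eyp
Hunk 3: at line 9 remove [hspa] add [oxvw,ufij,vfa] -> 17 lines: bzsdk lqpp ewcoo sit rrway agir ufp luxqn hsqx kcd oxvw ufij vfa cucg oaw wnxfy eyp
Final line 16: wnxfy

Answer: wnxfy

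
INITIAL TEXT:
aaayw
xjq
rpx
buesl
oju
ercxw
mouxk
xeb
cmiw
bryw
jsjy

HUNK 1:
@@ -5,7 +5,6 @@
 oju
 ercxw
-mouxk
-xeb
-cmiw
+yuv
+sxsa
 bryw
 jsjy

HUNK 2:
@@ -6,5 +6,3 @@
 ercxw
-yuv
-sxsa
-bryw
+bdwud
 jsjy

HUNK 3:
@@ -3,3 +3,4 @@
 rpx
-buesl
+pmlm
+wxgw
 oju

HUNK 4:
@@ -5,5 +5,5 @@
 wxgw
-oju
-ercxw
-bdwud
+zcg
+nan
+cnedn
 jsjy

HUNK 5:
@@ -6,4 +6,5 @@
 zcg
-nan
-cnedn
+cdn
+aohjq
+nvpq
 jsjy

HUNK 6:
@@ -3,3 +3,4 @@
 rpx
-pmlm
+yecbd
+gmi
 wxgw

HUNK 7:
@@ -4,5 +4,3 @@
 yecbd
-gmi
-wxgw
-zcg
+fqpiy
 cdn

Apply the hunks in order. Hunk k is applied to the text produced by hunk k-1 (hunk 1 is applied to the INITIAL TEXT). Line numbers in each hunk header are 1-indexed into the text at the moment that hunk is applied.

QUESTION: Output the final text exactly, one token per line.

Hunk 1: at line 5 remove [mouxk,xeb,cmiw] add [yuv,sxsa] -> 10 lines: aaayw xjq rpx buesl oju ercxw yuv sxsa bryw jsjy
Hunk 2: at line 6 remove [yuv,sxsa,bryw] add [bdwud] -> 8 lines: aaayw xjq rpx buesl oju ercxw bdwud jsjy
Hunk 3: at line 3 remove [buesl] add [pmlm,wxgw] -> 9 lines: aaayw xjq rpx pmlm wxgw oju ercxw bdwud jsjy
Hunk 4: at line 5 remove [oju,ercxw,bdwud] add [zcg,nan,cnedn] -> 9 lines: aaayw xjq rpx pmlm wxgw zcg nan cnedn jsjy
Hunk 5: at line 6 remove [nan,cnedn] add [cdn,aohjq,nvpq] -> 10 lines: aaayw xjq rpx pmlm wxgw zcg cdn aohjq nvpq jsjy
Hunk 6: at line 3 remove [pmlm] add [yecbd,gmi] -> 11 lines: aaayw xjq rpx yecbd gmi wxgw zcg cdn aohjq nvpq jsjy
Hunk 7: at line 4 remove [gmi,wxgw,zcg] add [fqpiy] -> 9 lines: aaayw xjq rpx yecbd fqpiy cdn aohjq nvpq jsjy

Answer: aaayw
xjq
rpx
yecbd
fqpiy
cdn
aohjq
nvpq
jsjy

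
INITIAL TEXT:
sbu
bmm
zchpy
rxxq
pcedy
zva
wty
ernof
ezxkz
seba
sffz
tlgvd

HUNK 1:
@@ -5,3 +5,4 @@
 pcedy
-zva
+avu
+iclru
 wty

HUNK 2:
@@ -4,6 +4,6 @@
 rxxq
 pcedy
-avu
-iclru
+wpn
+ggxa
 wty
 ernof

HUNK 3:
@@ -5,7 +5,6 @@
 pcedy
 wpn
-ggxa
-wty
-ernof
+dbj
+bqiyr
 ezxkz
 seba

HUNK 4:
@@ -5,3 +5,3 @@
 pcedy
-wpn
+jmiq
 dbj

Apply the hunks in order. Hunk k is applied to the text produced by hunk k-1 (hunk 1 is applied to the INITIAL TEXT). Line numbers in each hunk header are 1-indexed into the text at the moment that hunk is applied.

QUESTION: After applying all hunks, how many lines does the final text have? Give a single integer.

Answer: 12

Derivation:
Hunk 1: at line 5 remove [zva] add [avu,iclru] -> 13 lines: sbu bmm zchpy rxxq pcedy avu iclru wty ernof ezxkz seba sffz tlgvd
Hunk 2: at line 4 remove [avu,iclru] add [wpn,ggxa] -> 13 lines: sbu bmm zchpy rxxq pcedy wpn ggxa wty ernof ezxkz seba sffz tlgvd
Hunk 3: at line 5 remove [ggxa,wty,ernof] add [dbj,bqiyr] -> 12 lines: sbu bmm zchpy rxxq pcedy wpn dbj bqiyr ezxkz seba sffz tlgvd
Hunk 4: at line 5 remove [wpn] add [jmiq] -> 12 lines: sbu bmm zchpy rxxq pcedy jmiq dbj bqiyr ezxkz seba sffz tlgvd
Final line count: 12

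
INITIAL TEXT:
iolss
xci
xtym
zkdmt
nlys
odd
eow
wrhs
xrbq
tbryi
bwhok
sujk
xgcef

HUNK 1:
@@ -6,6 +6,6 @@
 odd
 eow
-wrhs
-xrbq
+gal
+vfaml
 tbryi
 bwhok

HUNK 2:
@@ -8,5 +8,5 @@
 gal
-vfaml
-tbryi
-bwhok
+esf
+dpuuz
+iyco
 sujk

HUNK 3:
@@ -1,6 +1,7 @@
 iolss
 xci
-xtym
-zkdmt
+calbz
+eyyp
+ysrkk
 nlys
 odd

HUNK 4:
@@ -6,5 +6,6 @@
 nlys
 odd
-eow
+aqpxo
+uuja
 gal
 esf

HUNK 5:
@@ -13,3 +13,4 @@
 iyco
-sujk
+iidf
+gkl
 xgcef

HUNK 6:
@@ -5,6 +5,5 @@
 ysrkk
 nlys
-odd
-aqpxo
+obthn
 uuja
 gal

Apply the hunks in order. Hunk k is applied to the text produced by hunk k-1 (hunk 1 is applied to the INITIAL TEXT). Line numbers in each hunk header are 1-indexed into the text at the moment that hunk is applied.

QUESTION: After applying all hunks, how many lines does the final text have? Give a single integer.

Answer: 15

Derivation:
Hunk 1: at line 6 remove [wrhs,xrbq] add [gal,vfaml] -> 13 lines: iolss xci xtym zkdmt nlys odd eow gal vfaml tbryi bwhok sujk xgcef
Hunk 2: at line 8 remove [vfaml,tbryi,bwhok] add [esf,dpuuz,iyco] -> 13 lines: iolss xci xtym zkdmt nlys odd eow gal esf dpuuz iyco sujk xgcef
Hunk 3: at line 1 remove [xtym,zkdmt] add [calbz,eyyp,ysrkk] -> 14 lines: iolss xci calbz eyyp ysrkk nlys odd eow gal esf dpuuz iyco sujk xgcef
Hunk 4: at line 6 remove [eow] add [aqpxo,uuja] -> 15 lines: iolss xci calbz eyyp ysrkk nlys odd aqpxo uuja gal esf dpuuz iyco sujk xgcef
Hunk 5: at line 13 remove [sujk] add [iidf,gkl] -> 16 lines: iolss xci calbz eyyp ysrkk nlys odd aqpxo uuja gal esf dpuuz iyco iidf gkl xgcef
Hunk 6: at line 5 remove [odd,aqpxo] add [obthn] -> 15 lines: iolss xci calbz eyyp ysrkk nlys obthn uuja gal esf dpuuz iyco iidf gkl xgcef
Final line count: 15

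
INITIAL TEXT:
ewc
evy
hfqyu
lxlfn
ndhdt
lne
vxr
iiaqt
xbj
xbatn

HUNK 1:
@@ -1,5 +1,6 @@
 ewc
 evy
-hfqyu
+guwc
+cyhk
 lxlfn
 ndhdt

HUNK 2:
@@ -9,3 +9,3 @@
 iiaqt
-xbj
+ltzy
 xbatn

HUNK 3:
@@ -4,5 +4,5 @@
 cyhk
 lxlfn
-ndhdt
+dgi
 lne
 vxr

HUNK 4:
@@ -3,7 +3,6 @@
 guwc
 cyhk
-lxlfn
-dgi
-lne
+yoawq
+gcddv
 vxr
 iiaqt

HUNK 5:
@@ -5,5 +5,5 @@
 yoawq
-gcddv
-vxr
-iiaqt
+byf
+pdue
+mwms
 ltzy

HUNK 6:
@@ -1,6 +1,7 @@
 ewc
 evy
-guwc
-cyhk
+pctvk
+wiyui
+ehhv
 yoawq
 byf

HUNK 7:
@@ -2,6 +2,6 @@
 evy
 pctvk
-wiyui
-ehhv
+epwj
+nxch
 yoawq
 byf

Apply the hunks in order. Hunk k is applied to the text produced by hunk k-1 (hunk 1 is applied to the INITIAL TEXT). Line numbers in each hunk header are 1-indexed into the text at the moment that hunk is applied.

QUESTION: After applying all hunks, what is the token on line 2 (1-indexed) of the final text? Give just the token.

Hunk 1: at line 1 remove [hfqyu] add [guwc,cyhk] -> 11 lines: ewc evy guwc cyhk lxlfn ndhdt lne vxr iiaqt xbj xbatn
Hunk 2: at line 9 remove [xbj] add [ltzy] -> 11 lines: ewc evy guwc cyhk lxlfn ndhdt lne vxr iiaqt ltzy xbatn
Hunk 3: at line 4 remove [ndhdt] add [dgi] -> 11 lines: ewc evy guwc cyhk lxlfn dgi lne vxr iiaqt ltzy xbatn
Hunk 4: at line 3 remove [lxlfn,dgi,lne] add [yoawq,gcddv] -> 10 lines: ewc evy guwc cyhk yoawq gcddv vxr iiaqt ltzy xbatn
Hunk 5: at line 5 remove [gcddv,vxr,iiaqt] add [byf,pdue,mwms] -> 10 lines: ewc evy guwc cyhk yoawq byf pdue mwms ltzy xbatn
Hunk 6: at line 1 remove [guwc,cyhk] add [pctvk,wiyui,ehhv] -> 11 lines: ewc evy pctvk wiyui ehhv yoawq byf pdue mwms ltzy xbatn
Hunk 7: at line 2 remove [wiyui,ehhv] add [epwj,nxch] -> 11 lines: ewc evy pctvk epwj nxch yoawq byf pdue mwms ltzy xbatn
Final line 2: evy

Answer: evy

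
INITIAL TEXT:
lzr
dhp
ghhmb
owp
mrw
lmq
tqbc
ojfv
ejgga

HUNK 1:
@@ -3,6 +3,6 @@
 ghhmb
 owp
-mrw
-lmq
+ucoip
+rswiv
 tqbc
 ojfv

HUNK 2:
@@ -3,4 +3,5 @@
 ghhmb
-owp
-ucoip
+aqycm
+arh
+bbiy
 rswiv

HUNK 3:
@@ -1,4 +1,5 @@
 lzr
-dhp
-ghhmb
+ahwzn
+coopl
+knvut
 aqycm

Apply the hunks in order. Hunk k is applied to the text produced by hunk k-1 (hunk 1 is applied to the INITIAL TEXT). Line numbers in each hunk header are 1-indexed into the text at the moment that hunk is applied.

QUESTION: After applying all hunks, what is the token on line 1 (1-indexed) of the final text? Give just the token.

Answer: lzr

Derivation:
Hunk 1: at line 3 remove [mrw,lmq] add [ucoip,rswiv] -> 9 lines: lzr dhp ghhmb owp ucoip rswiv tqbc ojfv ejgga
Hunk 2: at line 3 remove [owp,ucoip] add [aqycm,arh,bbiy] -> 10 lines: lzr dhp ghhmb aqycm arh bbiy rswiv tqbc ojfv ejgga
Hunk 3: at line 1 remove [dhp,ghhmb] add [ahwzn,coopl,knvut] -> 11 lines: lzr ahwzn coopl knvut aqycm arh bbiy rswiv tqbc ojfv ejgga
Final line 1: lzr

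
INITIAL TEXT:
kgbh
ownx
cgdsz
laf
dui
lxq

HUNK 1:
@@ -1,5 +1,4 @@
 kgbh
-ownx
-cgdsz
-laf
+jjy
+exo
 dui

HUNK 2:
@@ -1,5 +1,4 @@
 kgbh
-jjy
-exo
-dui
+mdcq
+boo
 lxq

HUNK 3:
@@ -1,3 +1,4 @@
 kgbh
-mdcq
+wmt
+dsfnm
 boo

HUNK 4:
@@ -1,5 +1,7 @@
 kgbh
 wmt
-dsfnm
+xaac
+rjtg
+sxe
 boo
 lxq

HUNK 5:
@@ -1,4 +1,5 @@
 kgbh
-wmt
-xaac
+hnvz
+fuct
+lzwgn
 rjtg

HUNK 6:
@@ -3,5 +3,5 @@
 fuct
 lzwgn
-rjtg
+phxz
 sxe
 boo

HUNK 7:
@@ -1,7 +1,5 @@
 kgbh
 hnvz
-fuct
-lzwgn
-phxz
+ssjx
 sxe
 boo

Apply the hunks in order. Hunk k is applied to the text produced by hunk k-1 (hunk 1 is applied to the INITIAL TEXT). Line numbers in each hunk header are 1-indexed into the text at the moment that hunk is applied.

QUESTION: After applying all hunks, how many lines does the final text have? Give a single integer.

Hunk 1: at line 1 remove [ownx,cgdsz,laf] add [jjy,exo] -> 5 lines: kgbh jjy exo dui lxq
Hunk 2: at line 1 remove [jjy,exo,dui] add [mdcq,boo] -> 4 lines: kgbh mdcq boo lxq
Hunk 3: at line 1 remove [mdcq] add [wmt,dsfnm] -> 5 lines: kgbh wmt dsfnm boo lxq
Hunk 4: at line 1 remove [dsfnm] add [xaac,rjtg,sxe] -> 7 lines: kgbh wmt xaac rjtg sxe boo lxq
Hunk 5: at line 1 remove [wmt,xaac] add [hnvz,fuct,lzwgn] -> 8 lines: kgbh hnvz fuct lzwgn rjtg sxe boo lxq
Hunk 6: at line 3 remove [rjtg] add [phxz] -> 8 lines: kgbh hnvz fuct lzwgn phxz sxe boo lxq
Hunk 7: at line 1 remove [fuct,lzwgn,phxz] add [ssjx] -> 6 lines: kgbh hnvz ssjx sxe boo lxq
Final line count: 6

Answer: 6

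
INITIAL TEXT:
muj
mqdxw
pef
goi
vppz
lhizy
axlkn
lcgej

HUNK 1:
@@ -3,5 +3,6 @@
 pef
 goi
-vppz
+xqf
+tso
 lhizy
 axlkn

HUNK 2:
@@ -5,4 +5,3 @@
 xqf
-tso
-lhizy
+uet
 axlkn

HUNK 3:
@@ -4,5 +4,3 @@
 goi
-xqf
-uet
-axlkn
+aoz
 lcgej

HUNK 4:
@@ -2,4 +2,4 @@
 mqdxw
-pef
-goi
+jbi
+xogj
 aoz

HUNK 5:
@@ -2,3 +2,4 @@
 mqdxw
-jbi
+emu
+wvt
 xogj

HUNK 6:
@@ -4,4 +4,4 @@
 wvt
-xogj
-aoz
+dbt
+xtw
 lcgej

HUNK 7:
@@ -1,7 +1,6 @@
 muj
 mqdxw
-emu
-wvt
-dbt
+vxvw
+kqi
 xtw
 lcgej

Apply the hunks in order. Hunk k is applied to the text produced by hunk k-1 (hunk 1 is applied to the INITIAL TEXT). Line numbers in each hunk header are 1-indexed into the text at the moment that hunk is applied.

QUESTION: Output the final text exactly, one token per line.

Hunk 1: at line 3 remove [vppz] add [xqf,tso] -> 9 lines: muj mqdxw pef goi xqf tso lhizy axlkn lcgej
Hunk 2: at line 5 remove [tso,lhizy] add [uet] -> 8 lines: muj mqdxw pef goi xqf uet axlkn lcgej
Hunk 3: at line 4 remove [xqf,uet,axlkn] add [aoz] -> 6 lines: muj mqdxw pef goi aoz lcgej
Hunk 4: at line 2 remove [pef,goi] add [jbi,xogj] -> 6 lines: muj mqdxw jbi xogj aoz lcgej
Hunk 5: at line 2 remove [jbi] add [emu,wvt] -> 7 lines: muj mqdxw emu wvt xogj aoz lcgej
Hunk 6: at line 4 remove [xogj,aoz] add [dbt,xtw] -> 7 lines: muj mqdxw emu wvt dbt xtw lcgej
Hunk 7: at line 1 remove [emu,wvt,dbt] add [vxvw,kqi] -> 6 lines: muj mqdxw vxvw kqi xtw lcgej

Answer: muj
mqdxw
vxvw
kqi
xtw
lcgej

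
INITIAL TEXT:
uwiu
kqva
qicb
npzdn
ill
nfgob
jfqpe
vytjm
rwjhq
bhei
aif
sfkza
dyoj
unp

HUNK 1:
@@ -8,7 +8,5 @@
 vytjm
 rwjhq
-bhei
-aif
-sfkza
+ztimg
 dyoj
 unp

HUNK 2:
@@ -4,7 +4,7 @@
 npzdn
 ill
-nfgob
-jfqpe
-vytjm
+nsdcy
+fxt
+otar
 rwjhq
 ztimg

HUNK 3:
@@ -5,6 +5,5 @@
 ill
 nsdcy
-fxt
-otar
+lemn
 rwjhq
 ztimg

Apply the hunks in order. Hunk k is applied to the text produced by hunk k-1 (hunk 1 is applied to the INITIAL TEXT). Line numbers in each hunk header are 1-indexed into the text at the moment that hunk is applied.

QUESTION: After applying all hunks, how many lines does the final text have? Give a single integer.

Hunk 1: at line 8 remove [bhei,aif,sfkza] add [ztimg] -> 12 lines: uwiu kqva qicb npzdn ill nfgob jfqpe vytjm rwjhq ztimg dyoj unp
Hunk 2: at line 4 remove [nfgob,jfqpe,vytjm] add [nsdcy,fxt,otar] -> 12 lines: uwiu kqva qicb npzdn ill nsdcy fxt otar rwjhq ztimg dyoj unp
Hunk 3: at line 5 remove [fxt,otar] add [lemn] -> 11 lines: uwiu kqva qicb npzdn ill nsdcy lemn rwjhq ztimg dyoj unp
Final line count: 11

Answer: 11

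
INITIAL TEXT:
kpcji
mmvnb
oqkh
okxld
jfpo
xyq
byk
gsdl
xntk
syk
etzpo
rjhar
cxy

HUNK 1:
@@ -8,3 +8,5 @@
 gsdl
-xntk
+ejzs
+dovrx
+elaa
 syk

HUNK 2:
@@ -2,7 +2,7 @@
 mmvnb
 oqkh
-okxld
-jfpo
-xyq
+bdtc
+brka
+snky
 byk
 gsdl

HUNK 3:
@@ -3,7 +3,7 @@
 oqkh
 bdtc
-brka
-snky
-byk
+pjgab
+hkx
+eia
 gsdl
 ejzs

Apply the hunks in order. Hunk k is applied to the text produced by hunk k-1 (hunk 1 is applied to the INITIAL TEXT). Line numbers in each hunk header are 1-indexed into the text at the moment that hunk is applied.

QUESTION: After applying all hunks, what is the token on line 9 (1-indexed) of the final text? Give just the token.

Hunk 1: at line 8 remove [xntk] add [ejzs,dovrx,elaa] -> 15 lines: kpcji mmvnb oqkh okxld jfpo xyq byk gsdl ejzs dovrx elaa syk etzpo rjhar cxy
Hunk 2: at line 2 remove [okxld,jfpo,xyq] add [bdtc,brka,snky] -> 15 lines: kpcji mmvnb oqkh bdtc brka snky byk gsdl ejzs dovrx elaa syk etzpo rjhar cxy
Hunk 3: at line 3 remove [brka,snky,byk] add [pjgab,hkx,eia] -> 15 lines: kpcji mmvnb oqkh bdtc pjgab hkx eia gsdl ejzs dovrx elaa syk etzpo rjhar cxy
Final line 9: ejzs

Answer: ejzs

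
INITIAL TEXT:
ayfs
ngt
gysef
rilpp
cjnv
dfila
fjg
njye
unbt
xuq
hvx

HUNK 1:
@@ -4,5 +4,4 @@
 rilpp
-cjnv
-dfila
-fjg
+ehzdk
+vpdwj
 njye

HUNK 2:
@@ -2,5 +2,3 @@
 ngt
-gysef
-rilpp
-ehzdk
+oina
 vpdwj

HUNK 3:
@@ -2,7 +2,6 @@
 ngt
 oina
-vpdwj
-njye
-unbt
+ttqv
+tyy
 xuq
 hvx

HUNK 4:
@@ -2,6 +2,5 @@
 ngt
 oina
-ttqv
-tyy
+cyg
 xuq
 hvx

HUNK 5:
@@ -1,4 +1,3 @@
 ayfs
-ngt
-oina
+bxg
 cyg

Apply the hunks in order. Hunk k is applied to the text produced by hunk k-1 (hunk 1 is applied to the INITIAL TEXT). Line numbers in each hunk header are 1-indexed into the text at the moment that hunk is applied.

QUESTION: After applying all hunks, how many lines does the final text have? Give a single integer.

Answer: 5

Derivation:
Hunk 1: at line 4 remove [cjnv,dfila,fjg] add [ehzdk,vpdwj] -> 10 lines: ayfs ngt gysef rilpp ehzdk vpdwj njye unbt xuq hvx
Hunk 2: at line 2 remove [gysef,rilpp,ehzdk] add [oina] -> 8 lines: ayfs ngt oina vpdwj njye unbt xuq hvx
Hunk 3: at line 2 remove [vpdwj,njye,unbt] add [ttqv,tyy] -> 7 lines: ayfs ngt oina ttqv tyy xuq hvx
Hunk 4: at line 2 remove [ttqv,tyy] add [cyg] -> 6 lines: ayfs ngt oina cyg xuq hvx
Hunk 5: at line 1 remove [ngt,oina] add [bxg] -> 5 lines: ayfs bxg cyg xuq hvx
Final line count: 5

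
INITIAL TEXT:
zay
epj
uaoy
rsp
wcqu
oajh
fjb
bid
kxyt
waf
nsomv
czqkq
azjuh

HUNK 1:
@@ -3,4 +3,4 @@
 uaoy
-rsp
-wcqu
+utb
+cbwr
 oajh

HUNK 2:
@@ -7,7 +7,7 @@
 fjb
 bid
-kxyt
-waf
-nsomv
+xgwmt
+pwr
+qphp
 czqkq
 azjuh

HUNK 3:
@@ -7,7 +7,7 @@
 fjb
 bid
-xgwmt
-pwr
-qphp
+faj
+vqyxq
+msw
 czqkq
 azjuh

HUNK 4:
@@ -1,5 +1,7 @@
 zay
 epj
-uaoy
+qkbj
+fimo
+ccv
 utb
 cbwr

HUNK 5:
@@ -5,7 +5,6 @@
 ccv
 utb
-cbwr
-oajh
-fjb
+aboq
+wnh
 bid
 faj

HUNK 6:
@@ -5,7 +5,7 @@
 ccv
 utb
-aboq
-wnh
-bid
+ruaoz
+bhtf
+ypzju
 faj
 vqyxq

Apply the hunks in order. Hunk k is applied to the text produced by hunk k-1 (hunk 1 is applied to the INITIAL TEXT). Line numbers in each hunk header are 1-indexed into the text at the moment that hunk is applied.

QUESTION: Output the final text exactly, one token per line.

Hunk 1: at line 3 remove [rsp,wcqu] add [utb,cbwr] -> 13 lines: zay epj uaoy utb cbwr oajh fjb bid kxyt waf nsomv czqkq azjuh
Hunk 2: at line 7 remove [kxyt,waf,nsomv] add [xgwmt,pwr,qphp] -> 13 lines: zay epj uaoy utb cbwr oajh fjb bid xgwmt pwr qphp czqkq azjuh
Hunk 3: at line 7 remove [xgwmt,pwr,qphp] add [faj,vqyxq,msw] -> 13 lines: zay epj uaoy utb cbwr oajh fjb bid faj vqyxq msw czqkq azjuh
Hunk 4: at line 1 remove [uaoy] add [qkbj,fimo,ccv] -> 15 lines: zay epj qkbj fimo ccv utb cbwr oajh fjb bid faj vqyxq msw czqkq azjuh
Hunk 5: at line 5 remove [cbwr,oajh,fjb] add [aboq,wnh] -> 14 lines: zay epj qkbj fimo ccv utb aboq wnh bid faj vqyxq msw czqkq azjuh
Hunk 6: at line 5 remove [aboq,wnh,bid] add [ruaoz,bhtf,ypzju] -> 14 lines: zay epj qkbj fimo ccv utb ruaoz bhtf ypzju faj vqyxq msw czqkq azjuh

Answer: zay
epj
qkbj
fimo
ccv
utb
ruaoz
bhtf
ypzju
faj
vqyxq
msw
czqkq
azjuh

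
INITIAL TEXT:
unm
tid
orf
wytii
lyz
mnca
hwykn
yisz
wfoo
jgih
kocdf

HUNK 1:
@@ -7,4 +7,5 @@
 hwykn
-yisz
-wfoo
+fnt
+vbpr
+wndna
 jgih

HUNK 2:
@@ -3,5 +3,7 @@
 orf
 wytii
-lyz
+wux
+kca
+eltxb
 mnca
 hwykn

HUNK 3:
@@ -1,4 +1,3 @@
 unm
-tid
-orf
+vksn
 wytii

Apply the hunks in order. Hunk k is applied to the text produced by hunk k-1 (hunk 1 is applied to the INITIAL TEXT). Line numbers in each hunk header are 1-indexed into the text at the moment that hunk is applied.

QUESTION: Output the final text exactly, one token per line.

Hunk 1: at line 7 remove [yisz,wfoo] add [fnt,vbpr,wndna] -> 12 lines: unm tid orf wytii lyz mnca hwykn fnt vbpr wndna jgih kocdf
Hunk 2: at line 3 remove [lyz] add [wux,kca,eltxb] -> 14 lines: unm tid orf wytii wux kca eltxb mnca hwykn fnt vbpr wndna jgih kocdf
Hunk 3: at line 1 remove [tid,orf] add [vksn] -> 13 lines: unm vksn wytii wux kca eltxb mnca hwykn fnt vbpr wndna jgih kocdf

Answer: unm
vksn
wytii
wux
kca
eltxb
mnca
hwykn
fnt
vbpr
wndna
jgih
kocdf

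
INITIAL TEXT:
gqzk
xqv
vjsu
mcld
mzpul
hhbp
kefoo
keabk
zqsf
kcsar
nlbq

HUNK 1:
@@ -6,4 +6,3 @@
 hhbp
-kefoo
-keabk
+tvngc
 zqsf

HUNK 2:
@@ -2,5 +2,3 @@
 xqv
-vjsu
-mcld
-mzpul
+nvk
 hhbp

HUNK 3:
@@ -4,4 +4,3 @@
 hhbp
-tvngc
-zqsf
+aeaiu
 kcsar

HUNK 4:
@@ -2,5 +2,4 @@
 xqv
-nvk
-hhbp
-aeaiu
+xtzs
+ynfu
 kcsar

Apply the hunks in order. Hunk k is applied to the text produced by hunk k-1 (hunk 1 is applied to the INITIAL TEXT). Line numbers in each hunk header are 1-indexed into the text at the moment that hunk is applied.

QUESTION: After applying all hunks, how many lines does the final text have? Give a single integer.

Answer: 6

Derivation:
Hunk 1: at line 6 remove [kefoo,keabk] add [tvngc] -> 10 lines: gqzk xqv vjsu mcld mzpul hhbp tvngc zqsf kcsar nlbq
Hunk 2: at line 2 remove [vjsu,mcld,mzpul] add [nvk] -> 8 lines: gqzk xqv nvk hhbp tvngc zqsf kcsar nlbq
Hunk 3: at line 4 remove [tvngc,zqsf] add [aeaiu] -> 7 lines: gqzk xqv nvk hhbp aeaiu kcsar nlbq
Hunk 4: at line 2 remove [nvk,hhbp,aeaiu] add [xtzs,ynfu] -> 6 lines: gqzk xqv xtzs ynfu kcsar nlbq
Final line count: 6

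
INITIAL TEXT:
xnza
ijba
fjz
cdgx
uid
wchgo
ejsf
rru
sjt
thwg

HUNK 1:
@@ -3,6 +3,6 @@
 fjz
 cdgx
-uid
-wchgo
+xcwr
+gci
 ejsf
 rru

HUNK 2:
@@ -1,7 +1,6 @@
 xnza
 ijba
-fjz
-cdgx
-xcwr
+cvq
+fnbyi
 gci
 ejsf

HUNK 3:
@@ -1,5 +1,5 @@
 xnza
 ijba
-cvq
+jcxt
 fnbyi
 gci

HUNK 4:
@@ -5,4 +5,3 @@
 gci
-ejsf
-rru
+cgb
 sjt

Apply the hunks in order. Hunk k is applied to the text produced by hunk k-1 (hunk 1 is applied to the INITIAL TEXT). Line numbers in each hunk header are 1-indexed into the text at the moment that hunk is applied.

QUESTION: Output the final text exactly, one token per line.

Answer: xnza
ijba
jcxt
fnbyi
gci
cgb
sjt
thwg

Derivation:
Hunk 1: at line 3 remove [uid,wchgo] add [xcwr,gci] -> 10 lines: xnza ijba fjz cdgx xcwr gci ejsf rru sjt thwg
Hunk 2: at line 1 remove [fjz,cdgx,xcwr] add [cvq,fnbyi] -> 9 lines: xnza ijba cvq fnbyi gci ejsf rru sjt thwg
Hunk 3: at line 1 remove [cvq] add [jcxt] -> 9 lines: xnza ijba jcxt fnbyi gci ejsf rru sjt thwg
Hunk 4: at line 5 remove [ejsf,rru] add [cgb] -> 8 lines: xnza ijba jcxt fnbyi gci cgb sjt thwg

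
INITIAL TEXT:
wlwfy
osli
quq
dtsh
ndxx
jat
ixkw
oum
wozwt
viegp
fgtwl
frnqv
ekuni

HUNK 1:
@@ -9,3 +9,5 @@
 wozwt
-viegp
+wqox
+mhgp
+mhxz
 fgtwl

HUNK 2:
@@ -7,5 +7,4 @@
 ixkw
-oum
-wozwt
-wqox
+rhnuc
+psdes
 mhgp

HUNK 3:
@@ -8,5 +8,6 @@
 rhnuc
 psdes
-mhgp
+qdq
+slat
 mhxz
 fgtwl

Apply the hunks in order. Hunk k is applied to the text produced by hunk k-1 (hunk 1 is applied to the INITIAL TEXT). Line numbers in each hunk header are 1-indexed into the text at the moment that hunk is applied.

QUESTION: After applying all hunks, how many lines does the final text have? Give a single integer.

Answer: 15

Derivation:
Hunk 1: at line 9 remove [viegp] add [wqox,mhgp,mhxz] -> 15 lines: wlwfy osli quq dtsh ndxx jat ixkw oum wozwt wqox mhgp mhxz fgtwl frnqv ekuni
Hunk 2: at line 7 remove [oum,wozwt,wqox] add [rhnuc,psdes] -> 14 lines: wlwfy osli quq dtsh ndxx jat ixkw rhnuc psdes mhgp mhxz fgtwl frnqv ekuni
Hunk 3: at line 8 remove [mhgp] add [qdq,slat] -> 15 lines: wlwfy osli quq dtsh ndxx jat ixkw rhnuc psdes qdq slat mhxz fgtwl frnqv ekuni
Final line count: 15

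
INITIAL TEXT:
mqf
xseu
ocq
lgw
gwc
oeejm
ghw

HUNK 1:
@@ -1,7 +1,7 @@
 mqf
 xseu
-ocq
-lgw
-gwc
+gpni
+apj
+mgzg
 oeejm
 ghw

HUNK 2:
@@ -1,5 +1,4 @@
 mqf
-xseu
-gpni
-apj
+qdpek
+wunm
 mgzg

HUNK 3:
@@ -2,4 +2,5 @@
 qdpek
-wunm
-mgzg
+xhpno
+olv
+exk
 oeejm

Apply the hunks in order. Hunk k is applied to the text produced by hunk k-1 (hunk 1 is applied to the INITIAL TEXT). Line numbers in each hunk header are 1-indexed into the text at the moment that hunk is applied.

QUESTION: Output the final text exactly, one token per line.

Answer: mqf
qdpek
xhpno
olv
exk
oeejm
ghw

Derivation:
Hunk 1: at line 1 remove [ocq,lgw,gwc] add [gpni,apj,mgzg] -> 7 lines: mqf xseu gpni apj mgzg oeejm ghw
Hunk 2: at line 1 remove [xseu,gpni,apj] add [qdpek,wunm] -> 6 lines: mqf qdpek wunm mgzg oeejm ghw
Hunk 3: at line 2 remove [wunm,mgzg] add [xhpno,olv,exk] -> 7 lines: mqf qdpek xhpno olv exk oeejm ghw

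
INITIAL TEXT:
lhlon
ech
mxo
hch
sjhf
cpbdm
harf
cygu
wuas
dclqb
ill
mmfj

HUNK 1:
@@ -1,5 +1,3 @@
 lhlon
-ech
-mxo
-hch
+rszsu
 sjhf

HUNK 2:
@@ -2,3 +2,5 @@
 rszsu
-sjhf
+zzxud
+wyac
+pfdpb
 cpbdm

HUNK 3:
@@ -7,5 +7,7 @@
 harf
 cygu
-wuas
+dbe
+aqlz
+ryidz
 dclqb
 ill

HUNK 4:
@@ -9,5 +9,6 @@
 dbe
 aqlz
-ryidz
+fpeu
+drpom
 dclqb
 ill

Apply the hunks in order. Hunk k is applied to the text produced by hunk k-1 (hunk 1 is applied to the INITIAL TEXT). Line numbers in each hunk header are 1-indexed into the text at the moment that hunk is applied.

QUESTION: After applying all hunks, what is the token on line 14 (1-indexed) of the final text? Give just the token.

Hunk 1: at line 1 remove [ech,mxo,hch] add [rszsu] -> 10 lines: lhlon rszsu sjhf cpbdm harf cygu wuas dclqb ill mmfj
Hunk 2: at line 2 remove [sjhf] add [zzxud,wyac,pfdpb] -> 12 lines: lhlon rszsu zzxud wyac pfdpb cpbdm harf cygu wuas dclqb ill mmfj
Hunk 3: at line 7 remove [wuas] add [dbe,aqlz,ryidz] -> 14 lines: lhlon rszsu zzxud wyac pfdpb cpbdm harf cygu dbe aqlz ryidz dclqb ill mmfj
Hunk 4: at line 9 remove [ryidz] add [fpeu,drpom] -> 15 lines: lhlon rszsu zzxud wyac pfdpb cpbdm harf cygu dbe aqlz fpeu drpom dclqb ill mmfj
Final line 14: ill

Answer: ill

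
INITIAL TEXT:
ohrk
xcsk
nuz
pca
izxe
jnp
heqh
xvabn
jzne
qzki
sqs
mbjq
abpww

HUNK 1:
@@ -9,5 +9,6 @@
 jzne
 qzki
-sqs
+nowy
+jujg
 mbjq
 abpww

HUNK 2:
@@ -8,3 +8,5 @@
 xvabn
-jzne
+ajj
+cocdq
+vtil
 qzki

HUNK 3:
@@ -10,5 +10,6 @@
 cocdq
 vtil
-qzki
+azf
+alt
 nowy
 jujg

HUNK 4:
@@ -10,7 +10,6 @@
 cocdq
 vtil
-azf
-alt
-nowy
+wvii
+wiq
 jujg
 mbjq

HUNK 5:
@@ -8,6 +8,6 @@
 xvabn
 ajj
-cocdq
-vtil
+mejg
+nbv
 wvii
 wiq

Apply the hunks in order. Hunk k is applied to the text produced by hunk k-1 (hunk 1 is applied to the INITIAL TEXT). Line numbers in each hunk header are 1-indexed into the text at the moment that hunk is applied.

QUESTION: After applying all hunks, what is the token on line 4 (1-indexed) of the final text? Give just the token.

Hunk 1: at line 9 remove [sqs] add [nowy,jujg] -> 14 lines: ohrk xcsk nuz pca izxe jnp heqh xvabn jzne qzki nowy jujg mbjq abpww
Hunk 2: at line 8 remove [jzne] add [ajj,cocdq,vtil] -> 16 lines: ohrk xcsk nuz pca izxe jnp heqh xvabn ajj cocdq vtil qzki nowy jujg mbjq abpww
Hunk 3: at line 10 remove [qzki] add [azf,alt] -> 17 lines: ohrk xcsk nuz pca izxe jnp heqh xvabn ajj cocdq vtil azf alt nowy jujg mbjq abpww
Hunk 4: at line 10 remove [azf,alt,nowy] add [wvii,wiq] -> 16 lines: ohrk xcsk nuz pca izxe jnp heqh xvabn ajj cocdq vtil wvii wiq jujg mbjq abpww
Hunk 5: at line 8 remove [cocdq,vtil] add [mejg,nbv] -> 16 lines: ohrk xcsk nuz pca izxe jnp heqh xvabn ajj mejg nbv wvii wiq jujg mbjq abpww
Final line 4: pca

Answer: pca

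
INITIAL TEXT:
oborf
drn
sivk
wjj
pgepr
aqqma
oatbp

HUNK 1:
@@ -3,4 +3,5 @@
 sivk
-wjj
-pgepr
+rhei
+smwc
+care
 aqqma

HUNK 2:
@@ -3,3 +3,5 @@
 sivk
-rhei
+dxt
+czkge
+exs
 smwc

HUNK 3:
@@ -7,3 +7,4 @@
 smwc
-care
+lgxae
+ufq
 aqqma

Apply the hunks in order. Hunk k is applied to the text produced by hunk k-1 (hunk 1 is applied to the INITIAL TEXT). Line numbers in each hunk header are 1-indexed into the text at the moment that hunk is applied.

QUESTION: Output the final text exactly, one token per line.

Hunk 1: at line 3 remove [wjj,pgepr] add [rhei,smwc,care] -> 8 lines: oborf drn sivk rhei smwc care aqqma oatbp
Hunk 2: at line 3 remove [rhei] add [dxt,czkge,exs] -> 10 lines: oborf drn sivk dxt czkge exs smwc care aqqma oatbp
Hunk 3: at line 7 remove [care] add [lgxae,ufq] -> 11 lines: oborf drn sivk dxt czkge exs smwc lgxae ufq aqqma oatbp

Answer: oborf
drn
sivk
dxt
czkge
exs
smwc
lgxae
ufq
aqqma
oatbp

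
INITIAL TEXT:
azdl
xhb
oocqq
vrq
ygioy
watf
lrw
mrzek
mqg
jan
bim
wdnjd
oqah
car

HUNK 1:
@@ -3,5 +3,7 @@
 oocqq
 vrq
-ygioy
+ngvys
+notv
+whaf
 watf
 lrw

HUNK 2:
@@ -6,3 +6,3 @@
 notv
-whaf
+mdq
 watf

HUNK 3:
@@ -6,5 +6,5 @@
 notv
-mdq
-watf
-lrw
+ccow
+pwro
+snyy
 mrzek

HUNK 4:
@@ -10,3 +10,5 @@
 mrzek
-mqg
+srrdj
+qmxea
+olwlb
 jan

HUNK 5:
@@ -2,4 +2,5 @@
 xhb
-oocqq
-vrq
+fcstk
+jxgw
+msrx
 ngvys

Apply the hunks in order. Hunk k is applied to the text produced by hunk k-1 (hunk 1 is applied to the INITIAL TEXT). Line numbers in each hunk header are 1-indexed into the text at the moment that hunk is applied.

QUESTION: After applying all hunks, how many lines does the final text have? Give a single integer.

Answer: 19

Derivation:
Hunk 1: at line 3 remove [ygioy] add [ngvys,notv,whaf] -> 16 lines: azdl xhb oocqq vrq ngvys notv whaf watf lrw mrzek mqg jan bim wdnjd oqah car
Hunk 2: at line 6 remove [whaf] add [mdq] -> 16 lines: azdl xhb oocqq vrq ngvys notv mdq watf lrw mrzek mqg jan bim wdnjd oqah car
Hunk 3: at line 6 remove [mdq,watf,lrw] add [ccow,pwro,snyy] -> 16 lines: azdl xhb oocqq vrq ngvys notv ccow pwro snyy mrzek mqg jan bim wdnjd oqah car
Hunk 4: at line 10 remove [mqg] add [srrdj,qmxea,olwlb] -> 18 lines: azdl xhb oocqq vrq ngvys notv ccow pwro snyy mrzek srrdj qmxea olwlb jan bim wdnjd oqah car
Hunk 5: at line 2 remove [oocqq,vrq] add [fcstk,jxgw,msrx] -> 19 lines: azdl xhb fcstk jxgw msrx ngvys notv ccow pwro snyy mrzek srrdj qmxea olwlb jan bim wdnjd oqah car
Final line count: 19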